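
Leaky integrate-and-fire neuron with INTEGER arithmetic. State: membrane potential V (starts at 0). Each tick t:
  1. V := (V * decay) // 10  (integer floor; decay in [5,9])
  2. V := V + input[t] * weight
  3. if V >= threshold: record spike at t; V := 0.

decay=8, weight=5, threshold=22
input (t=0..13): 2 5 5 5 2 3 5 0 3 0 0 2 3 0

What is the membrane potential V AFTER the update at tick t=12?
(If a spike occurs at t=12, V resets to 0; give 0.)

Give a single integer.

t=0: input=2 -> V=10
t=1: input=5 -> V=0 FIRE
t=2: input=5 -> V=0 FIRE
t=3: input=5 -> V=0 FIRE
t=4: input=2 -> V=10
t=5: input=3 -> V=0 FIRE
t=6: input=5 -> V=0 FIRE
t=7: input=0 -> V=0
t=8: input=3 -> V=15
t=9: input=0 -> V=12
t=10: input=0 -> V=9
t=11: input=2 -> V=17
t=12: input=3 -> V=0 FIRE
t=13: input=0 -> V=0

Answer: 0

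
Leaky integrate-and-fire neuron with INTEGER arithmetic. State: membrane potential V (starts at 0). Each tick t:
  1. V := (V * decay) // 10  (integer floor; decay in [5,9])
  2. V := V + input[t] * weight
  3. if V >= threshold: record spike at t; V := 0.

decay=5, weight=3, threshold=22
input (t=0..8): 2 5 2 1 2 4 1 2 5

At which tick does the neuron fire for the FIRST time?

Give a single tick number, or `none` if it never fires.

Answer: none

Derivation:
t=0: input=2 -> V=6
t=1: input=5 -> V=18
t=2: input=2 -> V=15
t=3: input=1 -> V=10
t=4: input=2 -> V=11
t=5: input=4 -> V=17
t=6: input=1 -> V=11
t=7: input=2 -> V=11
t=8: input=5 -> V=20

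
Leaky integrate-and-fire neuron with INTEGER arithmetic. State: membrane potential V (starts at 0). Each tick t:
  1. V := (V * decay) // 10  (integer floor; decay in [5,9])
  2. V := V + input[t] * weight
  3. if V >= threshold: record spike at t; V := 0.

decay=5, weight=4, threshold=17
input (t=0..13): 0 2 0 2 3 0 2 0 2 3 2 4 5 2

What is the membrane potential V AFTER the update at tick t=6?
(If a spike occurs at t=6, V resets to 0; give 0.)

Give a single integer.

t=0: input=0 -> V=0
t=1: input=2 -> V=8
t=2: input=0 -> V=4
t=3: input=2 -> V=10
t=4: input=3 -> V=0 FIRE
t=5: input=0 -> V=0
t=6: input=2 -> V=8
t=7: input=0 -> V=4
t=8: input=2 -> V=10
t=9: input=3 -> V=0 FIRE
t=10: input=2 -> V=8
t=11: input=4 -> V=0 FIRE
t=12: input=5 -> V=0 FIRE
t=13: input=2 -> V=8

Answer: 8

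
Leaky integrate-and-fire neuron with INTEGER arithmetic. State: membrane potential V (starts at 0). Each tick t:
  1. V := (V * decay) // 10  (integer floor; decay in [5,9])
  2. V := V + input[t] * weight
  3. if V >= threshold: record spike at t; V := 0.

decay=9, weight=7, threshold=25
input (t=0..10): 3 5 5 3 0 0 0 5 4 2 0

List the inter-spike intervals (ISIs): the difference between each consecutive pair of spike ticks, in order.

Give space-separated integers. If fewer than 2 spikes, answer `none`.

Answer: 1 5 1

Derivation:
t=0: input=3 -> V=21
t=1: input=5 -> V=0 FIRE
t=2: input=5 -> V=0 FIRE
t=3: input=3 -> V=21
t=4: input=0 -> V=18
t=5: input=0 -> V=16
t=6: input=0 -> V=14
t=7: input=5 -> V=0 FIRE
t=8: input=4 -> V=0 FIRE
t=9: input=2 -> V=14
t=10: input=0 -> V=12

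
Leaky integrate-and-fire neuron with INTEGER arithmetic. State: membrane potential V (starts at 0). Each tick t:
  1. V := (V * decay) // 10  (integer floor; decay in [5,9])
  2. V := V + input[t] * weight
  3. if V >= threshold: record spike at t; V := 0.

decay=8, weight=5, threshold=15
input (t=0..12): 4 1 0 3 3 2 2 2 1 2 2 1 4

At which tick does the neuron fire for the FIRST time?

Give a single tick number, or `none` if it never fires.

Answer: 0

Derivation:
t=0: input=4 -> V=0 FIRE
t=1: input=1 -> V=5
t=2: input=0 -> V=4
t=3: input=3 -> V=0 FIRE
t=4: input=3 -> V=0 FIRE
t=5: input=2 -> V=10
t=6: input=2 -> V=0 FIRE
t=7: input=2 -> V=10
t=8: input=1 -> V=13
t=9: input=2 -> V=0 FIRE
t=10: input=2 -> V=10
t=11: input=1 -> V=13
t=12: input=4 -> V=0 FIRE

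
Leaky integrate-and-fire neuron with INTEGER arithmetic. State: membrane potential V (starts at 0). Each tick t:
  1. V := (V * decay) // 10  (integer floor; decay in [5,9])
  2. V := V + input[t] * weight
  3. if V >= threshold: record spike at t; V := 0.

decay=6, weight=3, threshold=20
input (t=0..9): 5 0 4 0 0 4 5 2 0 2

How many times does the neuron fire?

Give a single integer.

t=0: input=5 -> V=15
t=1: input=0 -> V=9
t=2: input=4 -> V=17
t=3: input=0 -> V=10
t=4: input=0 -> V=6
t=5: input=4 -> V=15
t=6: input=5 -> V=0 FIRE
t=7: input=2 -> V=6
t=8: input=0 -> V=3
t=9: input=2 -> V=7

Answer: 1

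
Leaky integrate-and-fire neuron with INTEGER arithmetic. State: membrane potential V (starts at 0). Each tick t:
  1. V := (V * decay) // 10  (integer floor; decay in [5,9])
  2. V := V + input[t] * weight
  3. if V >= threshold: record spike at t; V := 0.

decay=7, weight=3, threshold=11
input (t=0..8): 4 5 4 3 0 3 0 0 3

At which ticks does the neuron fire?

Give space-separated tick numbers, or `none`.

Answer: 0 1 2 5

Derivation:
t=0: input=4 -> V=0 FIRE
t=1: input=5 -> V=0 FIRE
t=2: input=4 -> V=0 FIRE
t=3: input=3 -> V=9
t=4: input=0 -> V=6
t=5: input=3 -> V=0 FIRE
t=6: input=0 -> V=0
t=7: input=0 -> V=0
t=8: input=3 -> V=9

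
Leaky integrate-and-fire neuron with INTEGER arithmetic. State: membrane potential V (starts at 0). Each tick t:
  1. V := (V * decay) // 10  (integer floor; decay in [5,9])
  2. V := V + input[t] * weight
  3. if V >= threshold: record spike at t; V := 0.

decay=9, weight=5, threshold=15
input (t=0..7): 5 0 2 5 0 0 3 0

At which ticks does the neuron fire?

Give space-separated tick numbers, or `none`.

t=0: input=5 -> V=0 FIRE
t=1: input=0 -> V=0
t=2: input=2 -> V=10
t=3: input=5 -> V=0 FIRE
t=4: input=0 -> V=0
t=5: input=0 -> V=0
t=6: input=3 -> V=0 FIRE
t=7: input=0 -> V=0

Answer: 0 3 6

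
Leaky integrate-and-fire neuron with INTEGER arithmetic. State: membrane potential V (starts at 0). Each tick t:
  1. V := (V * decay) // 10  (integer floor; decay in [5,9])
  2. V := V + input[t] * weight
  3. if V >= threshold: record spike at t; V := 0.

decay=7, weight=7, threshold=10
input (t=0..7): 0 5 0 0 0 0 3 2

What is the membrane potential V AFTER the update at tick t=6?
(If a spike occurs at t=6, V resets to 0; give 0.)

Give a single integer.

Answer: 0

Derivation:
t=0: input=0 -> V=0
t=1: input=5 -> V=0 FIRE
t=2: input=0 -> V=0
t=3: input=0 -> V=0
t=4: input=0 -> V=0
t=5: input=0 -> V=0
t=6: input=3 -> V=0 FIRE
t=7: input=2 -> V=0 FIRE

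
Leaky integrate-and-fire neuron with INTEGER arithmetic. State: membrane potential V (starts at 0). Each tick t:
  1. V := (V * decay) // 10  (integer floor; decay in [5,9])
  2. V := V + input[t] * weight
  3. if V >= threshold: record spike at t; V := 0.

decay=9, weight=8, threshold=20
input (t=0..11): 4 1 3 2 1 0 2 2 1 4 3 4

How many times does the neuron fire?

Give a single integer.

Answer: 7

Derivation:
t=0: input=4 -> V=0 FIRE
t=1: input=1 -> V=8
t=2: input=3 -> V=0 FIRE
t=3: input=2 -> V=16
t=4: input=1 -> V=0 FIRE
t=5: input=0 -> V=0
t=6: input=2 -> V=16
t=7: input=2 -> V=0 FIRE
t=8: input=1 -> V=8
t=9: input=4 -> V=0 FIRE
t=10: input=3 -> V=0 FIRE
t=11: input=4 -> V=0 FIRE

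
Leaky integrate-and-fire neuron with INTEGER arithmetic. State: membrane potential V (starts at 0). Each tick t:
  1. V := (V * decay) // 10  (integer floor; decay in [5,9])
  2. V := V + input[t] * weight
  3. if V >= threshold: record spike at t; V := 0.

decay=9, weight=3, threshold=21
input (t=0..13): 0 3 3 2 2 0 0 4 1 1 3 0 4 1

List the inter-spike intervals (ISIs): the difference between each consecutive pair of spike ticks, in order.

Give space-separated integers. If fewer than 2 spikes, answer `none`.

Answer: 7

Derivation:
t=0: input=0 -> V=0
t=1: input=3 -> V=9
t=2: input=3 -> V=17
t=3: input=2 -> V=0 FIRE
t=4: input=2 -> V=6
t=5: input=0 -> V=5
t=6: input=0 -> V=4
t=7: input=4 -> V=15
t=8: input=1 -> V=16
t=9: input=1 -> V=17
t=10: input=3 -> V=0 FIRE
t=11: input=0 -> V=0
t=12: input=4 -> V=12
t=13: input=1 -> V=13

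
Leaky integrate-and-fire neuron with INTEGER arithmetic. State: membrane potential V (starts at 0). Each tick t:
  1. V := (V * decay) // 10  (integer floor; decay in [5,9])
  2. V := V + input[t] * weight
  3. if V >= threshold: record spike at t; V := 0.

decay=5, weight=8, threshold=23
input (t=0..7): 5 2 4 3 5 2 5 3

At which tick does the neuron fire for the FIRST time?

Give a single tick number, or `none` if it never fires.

t=0: input=5 -> V=0 FIRE
t=1: input=2 -> V=16
t=2: input=4 -> V=0 FIRE
t=3: input=3 -> V=0 FIRE
t=4: input=5 -> V=0 FIRE
t=5: input=2 -> V=16
t=6: input=5 -> V=0 FIRE
t=7: input=3 -> V=0 FIRE

Answer: 0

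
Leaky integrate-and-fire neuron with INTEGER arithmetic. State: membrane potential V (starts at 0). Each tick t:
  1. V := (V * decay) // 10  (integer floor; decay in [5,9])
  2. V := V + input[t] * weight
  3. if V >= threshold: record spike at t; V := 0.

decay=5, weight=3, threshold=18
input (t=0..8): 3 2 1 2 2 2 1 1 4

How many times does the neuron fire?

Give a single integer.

Answer: 0

Derivation:
t=0: input=3 -> V=9
t=1: input=2 -> V=10
t=2: input=1 -> V=8
t=3: input=2 -> V=10
t=4: input=2 -> V=11
t=5: input=2 -> V=11
t=6: input=1 -> V=8
t=7: input=1 -> V=7
t=8: input=4 -> V=15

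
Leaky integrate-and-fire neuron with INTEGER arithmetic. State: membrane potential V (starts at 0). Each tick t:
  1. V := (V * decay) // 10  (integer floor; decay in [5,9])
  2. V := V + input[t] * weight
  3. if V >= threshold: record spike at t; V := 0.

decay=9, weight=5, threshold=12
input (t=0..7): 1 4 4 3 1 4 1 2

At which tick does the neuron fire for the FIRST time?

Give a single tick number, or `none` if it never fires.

t=0: input=1 -> V=5
t=1: input=4 -> V=0 FIRE
t=2: input=4 -> V=0 FIRE
t=3: input=3 -> V=0 FIRE
t=4: input=1 -> V=5
t=5: input=4 -> V=0 FIRE
t=6: input=1 -> V=5
t=7: input=2 -> V=0 FIRE

Answer: 1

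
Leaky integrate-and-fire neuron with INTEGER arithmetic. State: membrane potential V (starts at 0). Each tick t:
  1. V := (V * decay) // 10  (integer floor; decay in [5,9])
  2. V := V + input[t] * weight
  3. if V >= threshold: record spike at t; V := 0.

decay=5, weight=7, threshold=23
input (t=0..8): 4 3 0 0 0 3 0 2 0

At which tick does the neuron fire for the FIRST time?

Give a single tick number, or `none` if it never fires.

t=0: input=4 -> V=0 FIRE
t=1: input=3 -> V=21
t=2: input=0 -> V=10
t=3: input=0 -> V=5
t=4: input=0 -> V=2
t=5: input=3 -> V=22
t=6: input=0 -> V=11
t=7: input=2 -> V=19
t=8: input=0 -> V=9

Answer: 0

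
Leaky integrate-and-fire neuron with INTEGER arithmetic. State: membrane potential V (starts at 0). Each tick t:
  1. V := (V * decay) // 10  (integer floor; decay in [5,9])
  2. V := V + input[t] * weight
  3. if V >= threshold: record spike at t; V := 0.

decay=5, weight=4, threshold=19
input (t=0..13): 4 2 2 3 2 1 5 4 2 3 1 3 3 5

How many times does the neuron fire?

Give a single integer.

t=0: input=4 -> V=16
t=1: input=2 -> V=16
t=2: input=2 -> V=16
t=3: input=3 -> V=0 FIRE
t=4: input=2 -> V=8
t=5: input=1 -> V=8
t=6: input=5 -> V=0 FIRE
t=7: input=4 -> V=16
t=8: input=2 -> V=16
t=9: input=3 -> V=0 FIRE
t=10: input=1 -> V=4
t=11: input=3 -> V=14
t=12: input=3 -> V=0 FIRE
t=13: input=5 -> V=0 FIRE

Answer: 5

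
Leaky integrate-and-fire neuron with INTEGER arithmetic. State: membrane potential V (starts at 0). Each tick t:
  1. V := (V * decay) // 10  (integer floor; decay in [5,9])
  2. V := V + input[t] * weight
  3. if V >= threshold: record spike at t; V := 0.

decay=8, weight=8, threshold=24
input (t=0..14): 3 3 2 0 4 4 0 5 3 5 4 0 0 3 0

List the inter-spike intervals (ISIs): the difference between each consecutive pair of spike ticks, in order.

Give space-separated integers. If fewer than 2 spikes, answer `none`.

t=0: input=3 -> V=0 FIRE
t=1: input=3 -> V=0 FIRE
t=2: input=2 -> V=16
t=3: input=0 -> V=12
t=4: input=4 -> V=0 FIRE
t=5: input=4 -> V=0 FIRE
t=6: input=0 -> V=0
t=7: input=5 -> V=0 FIRE
t=8: input=3 -> V=0 FIRE
t=9: input=5 -> V=0 FIRE
t=10: input=4 -> V=0 FIRE
t=11: input=0 -> V=0
t=12: input=0 -> V=0
t=13: input=3 -> V=0 FIRE
t=14: input=0 -> V=0

Answer: 1 3 1 2 1 1 1 3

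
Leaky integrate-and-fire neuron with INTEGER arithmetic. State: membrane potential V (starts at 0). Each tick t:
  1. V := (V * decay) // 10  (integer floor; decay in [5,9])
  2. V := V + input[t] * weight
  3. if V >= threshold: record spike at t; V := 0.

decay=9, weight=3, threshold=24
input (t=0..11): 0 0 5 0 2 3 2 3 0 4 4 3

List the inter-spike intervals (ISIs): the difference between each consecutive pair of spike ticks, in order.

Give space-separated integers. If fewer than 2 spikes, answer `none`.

t=0: input=0 -> V=0
t=1: input=0 -> V=0
t=2: input=5 -> V=15
t=3: input=0 -> V=13
t=4: input=2 -> V=17
t=5: input=3 -> V=0 FIRE
t=6: input=2 -> V=6
t=7: input=3 -> V=14
t=8: input=0 -> V=12
t=9: input=4 -> V=22
t=10: input=4 -> V=0 FIRE
t=11: input=3 -> V=9

Answer: 5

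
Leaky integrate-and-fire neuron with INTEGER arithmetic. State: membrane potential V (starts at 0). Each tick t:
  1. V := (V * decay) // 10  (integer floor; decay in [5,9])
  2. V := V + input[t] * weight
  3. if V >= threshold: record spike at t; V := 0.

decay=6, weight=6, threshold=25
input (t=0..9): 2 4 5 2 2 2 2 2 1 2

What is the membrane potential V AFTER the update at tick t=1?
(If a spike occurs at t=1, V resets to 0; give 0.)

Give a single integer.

t=0: input=2 -> V=12
t=1: input=4 -> V=0 FIRE
t=2: input=5 -> V=0 FIRE
t=3: input=2 -> V=12
t=4: input=2 -> V=19
t=5: input=2 -> V=23
t=6: input=2 -> V=0 FIRE
t=7: input=2 -> V=12
t=8: input=1 -> V=13
t=9: input=2 -> V=19

Answer: 0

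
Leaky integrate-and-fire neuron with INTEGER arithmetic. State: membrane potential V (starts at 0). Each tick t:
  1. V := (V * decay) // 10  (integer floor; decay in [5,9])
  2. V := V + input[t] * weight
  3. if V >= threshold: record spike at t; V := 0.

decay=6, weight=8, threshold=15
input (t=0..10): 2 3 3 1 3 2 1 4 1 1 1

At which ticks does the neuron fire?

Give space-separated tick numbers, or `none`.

t=0: input=2 -> V=0 FIRE
t=1: input=3 -> V=0 FIRE
t=2: input=3 -> V=0 FIRE
t=3: input=1 -> V=8
t=4: input=3 -> V=0 FIRE
t=5: input=2 -> V=0 FIRE
t=6: input=1 -> V=8
t=7: input=4 -> V=0 FIRE
t=8: input=1 -> V=8
t=9: input=1 -> V=12
t=10: input=1 -> V=0 FIRE

Answer: 0 1 2 4 5 7 10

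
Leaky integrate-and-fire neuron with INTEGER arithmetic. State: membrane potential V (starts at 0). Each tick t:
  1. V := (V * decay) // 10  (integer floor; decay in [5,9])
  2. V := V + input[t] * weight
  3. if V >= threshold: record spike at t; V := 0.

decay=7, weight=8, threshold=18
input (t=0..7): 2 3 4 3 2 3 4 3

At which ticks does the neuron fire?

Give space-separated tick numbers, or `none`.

t=0: input=2 -> V=16
t=1: input=3 -> V=0 FIRE
t=2: input=4 -> V=0 FIRE
t=3: input=3 -> V=0 FIRE
t=4: input=2 -> V=16
t=5: input=3 -> V=0 FIRE
t=6: input=4 -> V=0 FIRE
t=7: input=3 -> V=0 FIRE

Answer: 1 2 3 5 6 7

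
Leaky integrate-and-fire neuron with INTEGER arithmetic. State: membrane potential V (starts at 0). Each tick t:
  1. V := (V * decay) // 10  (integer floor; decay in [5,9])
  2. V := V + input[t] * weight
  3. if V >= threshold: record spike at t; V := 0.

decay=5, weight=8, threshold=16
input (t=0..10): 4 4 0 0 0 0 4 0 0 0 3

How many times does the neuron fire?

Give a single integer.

t=0: input=4 -> V=0 FIRE
t=1: input=4 -> V=0 FIRE
t=2: input=0 -> V=0
t=3: input=0 -> V=0
t=4: input=0 -> V=0
t=5: input=0 -> V=0
t=6: input=4 -> V=0 FIRE
t=7: input=0 -> V=0
t=8: input=0 -> V=0
t=9: input=0 -> V=0
t=10: input=3 -> V=0 FIRE

Answer: 4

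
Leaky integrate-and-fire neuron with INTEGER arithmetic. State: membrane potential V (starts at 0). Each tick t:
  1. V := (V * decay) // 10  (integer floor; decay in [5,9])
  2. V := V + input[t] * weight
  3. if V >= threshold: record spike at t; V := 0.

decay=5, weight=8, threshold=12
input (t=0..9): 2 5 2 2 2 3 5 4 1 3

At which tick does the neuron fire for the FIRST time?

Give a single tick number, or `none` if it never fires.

Answer: 0

Derivation:
t=0: input=2 -> V=0 FIRE
t=1: input=5 -> V=0 FIRE
t=2: input=2 -> V=0 FIRE
t=3: input=2 -> V=0 FIRE
t=4: input=2 -> V=0 FIRE
t=5: input=3 -> V=0 FIRE
t=6: input=5 -> V=0 FIRE
t=7: input=4 -> V=0 FIRE
t=8: input=1 -> V=8
t=9: input=3 -> V=0 FIRE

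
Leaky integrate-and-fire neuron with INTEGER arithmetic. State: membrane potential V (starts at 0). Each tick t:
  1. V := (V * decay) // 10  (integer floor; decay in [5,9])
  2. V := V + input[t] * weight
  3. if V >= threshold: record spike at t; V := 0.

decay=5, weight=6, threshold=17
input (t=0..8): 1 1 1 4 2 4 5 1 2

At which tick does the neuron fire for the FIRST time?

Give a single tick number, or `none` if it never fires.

t=0: input=1 -> V=6
t=1: input=1 -> V=9
t=2: input=1 -> V=10
t=3: input=4 -> V=0 FIRE
t=4: input=2 -> V=12
t=5: input=4 -> V=0 FIRE
t=6: input=5 -> V=0 FIRE
t=7: input=1 -> V=6
t=8: input=2 -> V=15

Answer: 3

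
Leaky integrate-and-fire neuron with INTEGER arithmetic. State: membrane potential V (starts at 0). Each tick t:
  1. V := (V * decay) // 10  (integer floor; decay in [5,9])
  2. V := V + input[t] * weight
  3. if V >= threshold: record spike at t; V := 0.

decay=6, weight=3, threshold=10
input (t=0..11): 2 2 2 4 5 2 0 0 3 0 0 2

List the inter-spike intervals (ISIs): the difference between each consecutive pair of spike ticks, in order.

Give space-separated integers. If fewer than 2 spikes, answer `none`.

t=0: input=2 -> V=6
t=1: input=2 -> V=9
t=2: input=2 -> V=0 FIRE
t=3: input=4 -> V=0 FIRE
t=4: input=5 -> V=0 FIRE
t=5: input=2 -> V=6
t=6: input=0 -> V=3
t=7: input=0 -> V=1
t=8: input=3 -> V=9
t=9: input=0 -> V=5
t=10: input=0 -> V=3
t=11: input=2 -> V=7

Answer: 1 1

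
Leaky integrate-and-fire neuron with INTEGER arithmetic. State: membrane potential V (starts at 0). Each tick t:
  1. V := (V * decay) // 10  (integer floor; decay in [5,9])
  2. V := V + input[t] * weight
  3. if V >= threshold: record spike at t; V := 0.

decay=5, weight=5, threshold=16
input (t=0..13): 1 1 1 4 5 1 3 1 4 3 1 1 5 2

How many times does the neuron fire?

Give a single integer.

Answer: 5

Derivation:
t=0: input=1 -> V=5
t=1: input=1 -> V=7
t=2: input=1 -> V=8
t=3: input=4 -> V=0 FIRE
t=4: input=5 -> V=0 FIRE
t=5: input=1 -> V=5
t=6: input=3 -> V=0 FIRE
t=7: input=1 -> V=5
t=8: input=4 -> V=0 FIRE
t=9: input=3 -> V=15
t=10: input=1 -> V=12
t=11: input=1 -> V=11
t=12: input=5 -> V=0 FIRE
t=13: input=2 -> V=10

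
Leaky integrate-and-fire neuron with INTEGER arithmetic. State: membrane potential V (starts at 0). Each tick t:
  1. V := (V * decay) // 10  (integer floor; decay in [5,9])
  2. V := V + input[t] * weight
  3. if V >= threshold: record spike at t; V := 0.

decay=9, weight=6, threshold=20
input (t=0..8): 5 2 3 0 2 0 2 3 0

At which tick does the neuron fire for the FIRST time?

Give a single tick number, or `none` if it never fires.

Answer: 0

Derivation:
t=0: input=5 -> V=0 FIRE
t=1: input=2 -> V=12
t=2: input=3 -> V=0 FIRE
t=3: input=0 -> V=0
t=4: input=2 -> V=12
t=5: input=0 -> V=10
t=6: input=2 -> V=0 FIRE
t=7: input=3 -> V=18
t=8: input=0 -> V=16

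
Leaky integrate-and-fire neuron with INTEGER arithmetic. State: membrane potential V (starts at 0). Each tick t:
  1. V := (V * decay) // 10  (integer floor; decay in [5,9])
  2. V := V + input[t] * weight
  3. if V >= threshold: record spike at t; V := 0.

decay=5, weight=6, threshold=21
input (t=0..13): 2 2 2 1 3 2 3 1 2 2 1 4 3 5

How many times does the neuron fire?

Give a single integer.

Answer: 5

Derivation:
t=0: input=2 -> V=12
t=1: input=2 -> V=18
t=2: input=2 -> V=0 FIRE
t=3: input=1 -> V=6
t=4: input=3 -> V=0 FIRE
t=5: input=2 -> V=12
t=6: input=3 -> V=0 FIRE
t=7: input=1 -> V=6
t=8: input=2 -> V=15
t=9: input=2 -> V=19
t=10: input=1 -> V=15
t=11: input=4 -> V=0 FIRE
t=12: input=3 -> V=18
t=13: input=5 -> V=0 FIRE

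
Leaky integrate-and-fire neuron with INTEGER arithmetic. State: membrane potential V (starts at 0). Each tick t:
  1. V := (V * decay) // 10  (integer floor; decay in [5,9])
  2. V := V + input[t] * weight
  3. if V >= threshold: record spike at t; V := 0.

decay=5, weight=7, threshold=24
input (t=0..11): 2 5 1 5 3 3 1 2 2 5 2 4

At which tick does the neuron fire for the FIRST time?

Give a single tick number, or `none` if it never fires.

t=0: input=2 -> V=14
t=1: input=5 -> V=0 FIRE
t=2: input=1 -> V=7
t=3: input=5 -> V=0 FIRE
t=4: input=3 -> V=21
t=5: input=3 -> V=0 FIRE
t=6: input=1 -> V=7
t=7: input=2 -> V=17
t=8: input=2 -> V=22
t=9: input=5 -> V=0 FIRE
t=10: input=2 -> V=14
t=11: input=4 -> V=0 FIRE

Answer: 1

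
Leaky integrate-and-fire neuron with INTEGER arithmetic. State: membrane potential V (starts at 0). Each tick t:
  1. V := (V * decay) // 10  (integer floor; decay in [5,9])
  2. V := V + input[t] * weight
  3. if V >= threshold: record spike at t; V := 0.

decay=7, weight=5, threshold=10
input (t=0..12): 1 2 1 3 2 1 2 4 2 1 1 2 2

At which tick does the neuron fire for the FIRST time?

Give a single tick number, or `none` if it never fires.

t=0: input=1 -> V=5
t=1: input=2 -> V=0 FIRE
t=2: input=1 -> V=5
t=3: input=3 -> V=0 FIRE
t=4: input=2 -> V=0 FIRE
t=5: input=1 -> V=5
t=6: input=2 -> V=0 FIRE
t=7: input=4 -> V=0 FIRE
t=8: input=2 -> V=0 FIRE
t=9: input=1 -> V=5
t=10: input=1 -> V=8
t=11: input=2 -> V=0 FIRE
t=12: input=2 -> V=0 FIRE

Answer: 1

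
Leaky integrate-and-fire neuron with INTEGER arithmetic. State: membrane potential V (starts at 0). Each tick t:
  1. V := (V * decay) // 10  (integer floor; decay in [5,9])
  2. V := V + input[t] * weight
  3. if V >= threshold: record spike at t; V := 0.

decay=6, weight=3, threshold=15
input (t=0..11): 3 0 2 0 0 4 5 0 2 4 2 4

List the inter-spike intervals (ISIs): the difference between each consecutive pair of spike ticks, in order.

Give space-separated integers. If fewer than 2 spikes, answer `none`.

t=0: input=3 -> V=9
t=1: input=0 -> V=5
t=2: input=2 -> V=9
t=3: input=0 -> V=5
t=4: input=0 -> V=3
t=5: input=4 -> V=13
t=6: input=5 -> V=0 FIRE
t=7: input=0 -> V=0
t=8: input=2 -> V=6
t=9: input=4 -> V=0 FIRE
t=10: input=2 -> V=6
t=11: input=4 -> V=0 FIRE

Answer: 3 2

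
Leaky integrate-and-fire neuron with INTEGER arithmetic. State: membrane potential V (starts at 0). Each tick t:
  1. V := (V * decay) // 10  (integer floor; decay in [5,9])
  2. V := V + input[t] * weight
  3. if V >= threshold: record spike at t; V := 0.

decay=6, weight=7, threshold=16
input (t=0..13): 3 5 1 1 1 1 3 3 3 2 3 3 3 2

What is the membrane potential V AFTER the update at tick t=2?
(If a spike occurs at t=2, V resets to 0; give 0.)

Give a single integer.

t=0: input=3 -> V=0 FIRE
t=1: input=5 -> V=0 FIRE
t=2: input=1 -> V=7
t=3: input=1 -> V=11
t=4: input=1 -> V=13
t=5: input=1 -> V=14
t=6: input=3 -> V=0 FIRE
t=7: input=3 -> V=0 FIRE
t=8: input=3 -> V=0 FIRE
t=9: input=2 -> V=14
t=10: input=3 -> V=0 FIRE
t=11: input=3 -> V=0 FIRE
t=12: input=3 -> V=0 FIRE
t=13: input=2 -> V=14

Answer: 7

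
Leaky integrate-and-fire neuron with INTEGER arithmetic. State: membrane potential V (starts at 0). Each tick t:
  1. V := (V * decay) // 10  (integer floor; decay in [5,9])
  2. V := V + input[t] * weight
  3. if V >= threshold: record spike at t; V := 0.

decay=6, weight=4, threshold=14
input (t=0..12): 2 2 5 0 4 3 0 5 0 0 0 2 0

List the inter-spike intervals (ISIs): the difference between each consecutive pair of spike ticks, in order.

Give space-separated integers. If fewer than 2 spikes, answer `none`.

Answer: 2 3

Derivation:
t=0: input=2 -> V=8
t=1: input=2 -> V=12
t=2: input=5 -> V=0 FIRE
t=3: input=0 -> V=0
t=4: input=4 -> V=0 FIRE
t=5: input=3 -> V=12
t=6: input=0 -> V=7
t=7: input=5 -> V=0 FIRE
t=8: input=0 -> V=0
t=9: input=0 -> V=0
t=10: input=0 -> V=0
t=11: input=2 -> V=8
t=12: input=0 -> V=4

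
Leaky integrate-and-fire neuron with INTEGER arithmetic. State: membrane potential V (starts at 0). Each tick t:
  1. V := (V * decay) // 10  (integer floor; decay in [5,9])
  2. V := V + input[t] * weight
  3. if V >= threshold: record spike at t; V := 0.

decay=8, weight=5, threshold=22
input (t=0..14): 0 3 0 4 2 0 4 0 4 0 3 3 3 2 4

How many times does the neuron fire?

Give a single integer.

t=0: input=0 -> V=0
t=1: input=3 -> V=15
t=2: input=0 -> V=12
t=3: input=4 -> V=0 FIRE
t=4: input=2 -> V=10
t=5: input=0 -> V=8
t=6: input=4 -> V=0 FIRE
t=7: input=0 -> V=0
t=8: input=4 -> V=20
t=9: input=0 -> V=16
t=10: input=3 -> V=0 FIRE
t=11: input=3 -> V=15
t=12: input=3 -> V=0 FIRE
t=13: input=2 -> V=10
t=14: input=4 -> V=0 FIRE

Answer: 5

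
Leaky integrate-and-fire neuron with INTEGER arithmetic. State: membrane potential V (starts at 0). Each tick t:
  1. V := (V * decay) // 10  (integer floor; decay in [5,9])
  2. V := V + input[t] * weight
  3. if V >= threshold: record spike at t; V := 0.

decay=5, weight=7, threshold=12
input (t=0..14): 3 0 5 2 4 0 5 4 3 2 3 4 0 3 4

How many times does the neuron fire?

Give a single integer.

Answer: 12

Derivation:
t=0: input=3 -> V=0 FIRE
t=1: input=0 -> V=0
t=2: input=5 -> V=0 FIRE
t=3: input=2 -> V=0 FIRE
t=4: input=4 -> V=0 FIRE
t=5: input=0 -> V=0
t=6: input=5 -> V=0 FIRE
t=7: input=4 -> V=0 FIRE
t=8: input=3 -> V=0 FIRE
t=9: input=2 -> V=0 FIRE
t=10: input=3 -> V=0 FIRE
t=11: input=4 -> V=0 FIRE
t=12: input=0 -> V=0
t=13: input=3 -> V=0 FIRE
t=14: input=4 -> V=0 FIRE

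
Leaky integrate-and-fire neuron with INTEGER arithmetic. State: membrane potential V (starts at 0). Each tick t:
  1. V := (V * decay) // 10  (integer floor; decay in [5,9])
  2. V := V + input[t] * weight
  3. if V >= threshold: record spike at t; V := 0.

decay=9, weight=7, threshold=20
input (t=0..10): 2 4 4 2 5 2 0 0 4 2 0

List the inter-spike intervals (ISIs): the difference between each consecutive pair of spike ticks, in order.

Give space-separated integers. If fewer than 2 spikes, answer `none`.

Answer: 1 2 4

Derivation:
t=0: input=2 -> V=14
t=1: input=4 -> V=0 FIRE
t=2: input=4 -> V=0 FIRE
t=3: input=2 -> V=14
t=4: input=5 -> V=0 FIRE
t=5: input=2 -> V=14
t=6: input=0 -> V=12
t=7: input=0 -> V=10
t=8: input=4 -> V=0 FIRE
t=9: input=2 -> V=14
t=10: input=0 -> V=12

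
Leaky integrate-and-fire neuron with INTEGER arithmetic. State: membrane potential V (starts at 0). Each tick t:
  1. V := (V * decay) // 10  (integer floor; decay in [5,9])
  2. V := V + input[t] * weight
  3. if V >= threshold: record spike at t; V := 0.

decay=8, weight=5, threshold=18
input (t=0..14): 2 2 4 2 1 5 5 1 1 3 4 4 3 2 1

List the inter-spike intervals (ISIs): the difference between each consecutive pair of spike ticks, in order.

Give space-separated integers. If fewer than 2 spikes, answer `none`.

t=0: input=2 -> V=10
t=1: input=2 -> V=0 FIRE
t=2: input=4 -> V=0 FIRE
t=3: input=2 -> V=10
t=4: input=1 -> V=13
t=5: input=5 -> V=0 FIRE
t=6: input=5 -> V=0 FIRE
t=7: input=1 -> V=5
t=8: input=1 -> V=9
t=9: input=3 -> V=0 FIRE
t=10: input=4 -> V=0 FIRE
t=11: input=4 -> V=0 FIRE
t=12: input=3 -> V=15
t=13: input=2 -> V=0 FIRE
t=14: input=1 -> V=5

Answer: 1 3 1 3 1 1 2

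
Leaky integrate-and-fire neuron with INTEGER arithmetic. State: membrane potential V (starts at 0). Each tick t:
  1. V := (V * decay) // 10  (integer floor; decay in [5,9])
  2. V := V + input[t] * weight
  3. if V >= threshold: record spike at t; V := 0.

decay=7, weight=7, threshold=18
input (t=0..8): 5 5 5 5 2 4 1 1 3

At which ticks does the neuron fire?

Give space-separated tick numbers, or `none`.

t=0: input=5 -> V=0 FIRE
t=1: input=5 -> V=0 FIRE
t=2: input=5 -> V=0 FIRE
t=3: input=5 -> V=0 FIRE
t=4: input=2 -> V=14
t=5: input=4 -> V=0 FIRE
t=6: input=1 -> V=7
t=7: input=1 -> V=11
t=8: input=3 -> V=0 FIRE

Answer: 0 1 2 3 5 8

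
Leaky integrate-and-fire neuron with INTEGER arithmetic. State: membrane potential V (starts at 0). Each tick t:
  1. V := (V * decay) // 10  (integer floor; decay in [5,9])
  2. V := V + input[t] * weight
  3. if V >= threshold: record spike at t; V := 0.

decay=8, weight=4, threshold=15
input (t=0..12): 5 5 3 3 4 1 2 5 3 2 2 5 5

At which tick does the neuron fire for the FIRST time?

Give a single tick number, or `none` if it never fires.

t=0: input=5 -> V=0 FIRE
t=1: input=5 -> V=0 FIRE
t=2: input=3 -> V=12
t=3: input=3 -> V=0 FIRE
t=4: input=4 -> V=0 FIRE
t=5: input=1 -> V=4
t=6: input=2 -> V=11
t=7: input=5 -> V=0 FIRE
t=8: input=3 -> V=12
t=9: input=2 -> V=0 FIRE
t=10: input=2 -> V=8
t=11: input=5 -> V=0 FIRE
t=12: input=5 -> V=0 FIRE

Answer: 0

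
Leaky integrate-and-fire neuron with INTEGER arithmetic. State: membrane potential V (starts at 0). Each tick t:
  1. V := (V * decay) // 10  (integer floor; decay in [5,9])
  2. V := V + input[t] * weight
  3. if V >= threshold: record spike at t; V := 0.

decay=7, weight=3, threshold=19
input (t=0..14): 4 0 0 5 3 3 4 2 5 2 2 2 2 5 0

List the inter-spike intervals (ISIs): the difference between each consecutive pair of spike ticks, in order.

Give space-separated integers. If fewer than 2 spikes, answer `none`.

t=0: input=4 -> V=12
t=1: input=0 -> V=8
t=2: input=0 -> V=5
t=3: input=5 -> V=18
t=4: input=3 -> V=0 FIRE
t=5: input=3 -> V=9
t=6: input=4 -> V=18
t=7: input=2 -> V=18
t=8: input=5 -> V=0 FIRE
t=9: input=2 -> V=6
t=10: input=2 -> V=10
t=11: input=2 -> V=13
t=12: input=2 -> V=15
t=13: input=5 -> V=0 FIRE
t=14: input=0 -> V=0

Answer: 4 5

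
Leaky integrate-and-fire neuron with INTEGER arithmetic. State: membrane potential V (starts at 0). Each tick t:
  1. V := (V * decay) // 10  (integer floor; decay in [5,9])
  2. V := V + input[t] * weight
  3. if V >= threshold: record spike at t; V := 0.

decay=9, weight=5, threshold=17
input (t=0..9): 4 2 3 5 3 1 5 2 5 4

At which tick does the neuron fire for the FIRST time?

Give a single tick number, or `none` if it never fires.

t=0: input=4 -> V=0 FIRE
t=1: input=2 -> V=10
t=2: input=3 -> V=0 FIRE
t=3: input=5 -> V=0 FIRE
t=4: input=3 -> V=15
t=5: input=1 -> V=0 FIRE
t=6: input=5 -> V=0 FIRE
t=7: input=2 -> V=10
t=8: input=5 -> V=0 FIRE
t=9: input=4 -> V=0 FIRE

Answer: 0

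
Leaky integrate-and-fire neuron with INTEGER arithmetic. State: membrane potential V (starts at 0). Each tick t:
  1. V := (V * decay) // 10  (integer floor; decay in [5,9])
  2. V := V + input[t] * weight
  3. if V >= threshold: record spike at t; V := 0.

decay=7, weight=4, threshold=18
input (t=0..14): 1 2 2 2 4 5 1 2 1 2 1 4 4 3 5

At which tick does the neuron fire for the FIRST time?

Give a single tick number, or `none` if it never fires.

Answer: 3

Derivation:
t=0: input=1 -> V=4
t=1: input=2 -> V=10
t=2: input=2 -> V=15
t=3: input=2 -> V=0 FIRE
t=4: input=4 -> V=16
t=5: input=5 -> V=0 FIRE
t=6: input=1 -> V=4
t=7: input=2 -> V=10
t=8: input=1 -> V=11
t=9: input=2 -> V=15
t=10: input=1 -> V=14
t=11: input=4 -> V=0 FIRE
t=12: input=4 -> V=16
t=13: input=3 -> V=0 FIRE
t=14: input=5 -> V=0 FIRE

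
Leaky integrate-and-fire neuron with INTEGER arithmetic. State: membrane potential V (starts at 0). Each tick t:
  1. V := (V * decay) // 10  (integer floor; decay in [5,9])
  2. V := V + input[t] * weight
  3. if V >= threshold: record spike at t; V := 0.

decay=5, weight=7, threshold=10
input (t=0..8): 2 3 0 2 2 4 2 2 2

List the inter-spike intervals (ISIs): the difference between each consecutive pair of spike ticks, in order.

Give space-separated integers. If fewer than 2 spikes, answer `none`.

t=0: input=2 -> V=0 FIRE
t=1: input=3 -> V=0 FIRE
t=2: input=0 -> V=0
t=3: input=2 -> V=0 FIRE
t=4: input=2 -> V=0 FIRE
t=5: input=4 -> V=0 FIRE
t=6: input=2 -> V=0 FIRE
t=7: input=2 -> V=0 FIRE
t=8: input=2 -> V=0 FIRE

Answer: 1 2 1 1 1 1 1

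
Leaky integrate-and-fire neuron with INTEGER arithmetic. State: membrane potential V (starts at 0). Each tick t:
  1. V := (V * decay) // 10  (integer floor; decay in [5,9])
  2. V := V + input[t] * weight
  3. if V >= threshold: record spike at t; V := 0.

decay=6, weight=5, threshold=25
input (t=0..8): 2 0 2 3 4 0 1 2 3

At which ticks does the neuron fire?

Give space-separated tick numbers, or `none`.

t=0: input=2 -> V=10
t=1: input=0 -> V=6
t=2: input=2 -> V=13
t=3: input=3 -> V=22
t=4: input=4 -> V=0 FIRE
t=5: input=0 -> V=0
t=6: input=1 -> V=5
t=7: input=2 -> V=13
t=8: input=3 -> V=22

Answer: 4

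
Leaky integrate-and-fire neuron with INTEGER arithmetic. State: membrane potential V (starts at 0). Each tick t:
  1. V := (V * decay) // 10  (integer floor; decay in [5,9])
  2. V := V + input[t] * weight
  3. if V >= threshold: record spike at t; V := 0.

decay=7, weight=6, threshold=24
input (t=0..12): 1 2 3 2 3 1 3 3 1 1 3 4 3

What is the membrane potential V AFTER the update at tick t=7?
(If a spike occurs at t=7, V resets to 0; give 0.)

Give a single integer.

t=0: input=1 -> V=6
t=1: input=2 -> V=16
t=2: input=3 -> V=0 FIRE
t=3: input=2 -> V=12
t=4: input=3 -> V=0 FIRE
t=5: input=1 -> V=6
t=6: input=3 -> V=22
t=7: input=3 -> V=0 FIRE
t=8: input=1 -> V=6
t=9: input=1 -> V=10
t=10: input=3 -> V=0 FIRE
t=11: input=4 -> V=0 FIRE
t=12: input=3 -> V=18

Answer: 0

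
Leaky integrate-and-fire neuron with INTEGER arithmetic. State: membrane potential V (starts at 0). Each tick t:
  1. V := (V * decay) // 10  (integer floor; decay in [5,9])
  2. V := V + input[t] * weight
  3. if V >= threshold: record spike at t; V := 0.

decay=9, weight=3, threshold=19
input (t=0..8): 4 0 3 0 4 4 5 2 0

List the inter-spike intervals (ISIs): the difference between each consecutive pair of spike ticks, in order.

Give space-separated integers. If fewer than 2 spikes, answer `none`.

t=0: input=4 -> V=12
t=1: input=0 -> V=10
t=2: input=3 -> V=18
t=3: input=0 -> V=16
t=4: input=4 -> V=0 FIRE
t=5: input=4 -> V=12
t=6: input=5 -> V=0 FIRE
t=7: input=2 -> V=6
t=8: input=0 -> V=5

Answer: 2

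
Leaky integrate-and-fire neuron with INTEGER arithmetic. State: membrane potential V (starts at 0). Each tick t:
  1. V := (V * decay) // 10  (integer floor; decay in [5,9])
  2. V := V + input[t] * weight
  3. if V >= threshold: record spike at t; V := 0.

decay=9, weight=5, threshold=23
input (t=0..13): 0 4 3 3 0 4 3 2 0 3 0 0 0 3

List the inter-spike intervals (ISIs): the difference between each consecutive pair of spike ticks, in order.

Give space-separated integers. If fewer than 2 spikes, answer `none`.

t=0: input=0 -> V=0
t=1: input=4 -> V=20
t=2: input=3 -> V=0 FIRE
t=3: input=3 -> V=15
t=4: input=0 -> V=13
t=5: input=4 -> V=0 FIRE
t=6: input=3 -> V=15
t=7: input=2 -> V=0 FIRE
t=8: input=0 -> V=0
t=9: input=3 -> V=15
t=10: input=0 -> V=13
t=11: input=0 -> V=11
t=12: input=0 -> V=9
t=13: input=3 -> V=0 FIRE

Answer: 3 2 6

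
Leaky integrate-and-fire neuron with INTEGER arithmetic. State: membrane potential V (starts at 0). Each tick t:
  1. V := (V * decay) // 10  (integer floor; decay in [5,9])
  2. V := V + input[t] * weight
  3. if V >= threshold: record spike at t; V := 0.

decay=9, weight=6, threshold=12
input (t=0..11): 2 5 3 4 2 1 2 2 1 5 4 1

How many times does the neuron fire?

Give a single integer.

Answer: 9

Derivation:
t=0: input=2 -> V=0 FIRE
t=1: input=5 -> V=0 FIRE
t=2: input=3 -> V=0 FIRE
t=3: input=4 -> V=0 FIRE
t=4: input=2 -> V=0 FIRE
t=5: input=1 -> V=6
t=6: input=2 -> V=0 FIRE
t=7: input=2 -> V=0 FIRE
t=8: input=1 -> V=6
t=9: input=5 -> V=0 FIRE
t=10: input=4 -> V=0 FIRE
t=11: input=1 -> V=6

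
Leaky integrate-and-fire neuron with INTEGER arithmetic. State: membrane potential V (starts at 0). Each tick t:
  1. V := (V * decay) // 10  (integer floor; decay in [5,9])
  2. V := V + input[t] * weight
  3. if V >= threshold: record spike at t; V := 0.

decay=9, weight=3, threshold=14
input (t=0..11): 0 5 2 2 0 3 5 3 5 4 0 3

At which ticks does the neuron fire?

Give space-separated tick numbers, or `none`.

t=0: input=0 -> V=0
t=1: input=5 -> V=0 FIRE
t=2: input=2 -> V=6
t=3: input=2 -> V=11
t=4: input=0 -> V=9
t=5: input=3 -> V=0 FIRE
t=6: input=5 -> V=0 FIRE
t=7: input=3 -> V=9
t=8: input=5 -> V=0 FIRE
t=9: input=4 -> V=12
t=10: input=0 -> V=10
t=11: input=3 -> V=0 FIRE

Answer: 1 5 6 8 11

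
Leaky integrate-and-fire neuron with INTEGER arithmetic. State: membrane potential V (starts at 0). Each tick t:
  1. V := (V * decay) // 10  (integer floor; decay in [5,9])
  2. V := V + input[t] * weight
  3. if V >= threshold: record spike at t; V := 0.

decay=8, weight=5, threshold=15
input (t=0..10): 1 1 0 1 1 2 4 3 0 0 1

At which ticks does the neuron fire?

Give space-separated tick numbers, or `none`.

t=0: input=1 -> V=5
t=1: input=1 -> V=9
t=2: input=0 -> V=7
t=3: input=1 -> V=10
t=4: input=1 -> V=13
t=5: input=2 -> V=0 FIRE
t=6: input=4 -> V=0 FIRE
t=7: input=3 -> V=0 FIRE
t=8: input=0 -> V=0
t=9: input=0 -> V=0
t=10: input=1 -> V=5

Answer: 5 6 7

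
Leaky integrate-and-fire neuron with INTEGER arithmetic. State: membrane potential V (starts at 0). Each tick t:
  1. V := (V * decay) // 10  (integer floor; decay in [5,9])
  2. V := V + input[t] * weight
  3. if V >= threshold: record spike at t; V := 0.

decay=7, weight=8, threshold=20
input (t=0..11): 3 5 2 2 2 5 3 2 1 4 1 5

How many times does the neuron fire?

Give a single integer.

Answer: 7

Derivation:
t=0: input=3 -> V=0 FIRE
t=1: input=5 -> V=0 FIRE
t=2: input=2 -> V=16
t=3: input=2 -> V=0 FIRE
t=4: input=2 -> V=16
t=5: input=5 -> V=0 FIRE
t=6: input=3 -> V=0 FIRE
t=7: input=2 -> V=16
t=8: input=1 -> V=19
t=9: input=4 -> V=0 FIRE
t=10: input=1 -> V=8
t=11: input=5 -> V=0 FIRE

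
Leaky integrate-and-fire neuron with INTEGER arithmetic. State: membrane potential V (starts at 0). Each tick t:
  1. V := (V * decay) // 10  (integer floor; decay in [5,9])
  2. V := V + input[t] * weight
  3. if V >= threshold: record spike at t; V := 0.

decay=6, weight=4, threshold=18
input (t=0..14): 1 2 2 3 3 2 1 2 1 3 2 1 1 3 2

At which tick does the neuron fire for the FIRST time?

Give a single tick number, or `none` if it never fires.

t=0: input=1 -> V=4
t=1: input=2 -> V=10
t=2: input=2 -> V=14
t=3: input=3 -> V=0 FIRE
t=4: input=3 -> V=12
t=5: input=2 -> V=15
t=6: input=1 -> V=13
t=7: input=2 -> V=15
t=8: input=1 -> V=13
t=9: input=3 -> V=0 FIRE
t=10: input=2 -> V=8
t=11: input=1 -> V=8
t=12: input=1 -> V=8
t=13: input=3 -> V=16
t=14: input=2 -> V=17

Answer: 3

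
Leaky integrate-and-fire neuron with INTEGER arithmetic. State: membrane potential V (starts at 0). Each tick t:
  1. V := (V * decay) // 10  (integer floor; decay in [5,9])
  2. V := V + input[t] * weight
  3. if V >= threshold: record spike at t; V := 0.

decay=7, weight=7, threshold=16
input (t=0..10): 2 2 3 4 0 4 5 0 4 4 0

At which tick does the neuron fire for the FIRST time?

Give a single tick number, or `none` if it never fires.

Answer: 1

Derivation:
t=0: input=2 -> V=14
t=1: input=2 -> V=0 FIRE
t=2: input=3 -> V=0 FIRE
t=3: input=4 -> V=0 FIRE
t=4: input=0 -> V=0
t=5: input=4 -> V=0 FIRE
t=6: input=5 -> V=0 FIRE
t=7: input=0 -> V=0
t=8: input=4 -> V=0 FIRE
t=9: input=4 -> V=0 FIRE
t=10: input=0 -> V=0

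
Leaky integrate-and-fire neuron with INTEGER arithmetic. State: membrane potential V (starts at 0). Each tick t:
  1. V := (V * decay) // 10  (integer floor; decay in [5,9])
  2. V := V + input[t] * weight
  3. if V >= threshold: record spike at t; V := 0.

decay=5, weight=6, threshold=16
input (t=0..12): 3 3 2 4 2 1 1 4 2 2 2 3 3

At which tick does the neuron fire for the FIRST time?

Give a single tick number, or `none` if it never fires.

Answer: 0

Derivation:
t=0: input=3 -> V=0 FIRE
t=1: input=3 -> V=0 FIRE
t=2: input=2 -> V=12
t=3: input=4 -> V=0 FIRE
t=4: input=2 -> V=12
t=5: input=1 -> V=12
t=6: input=1 -> V=12
t=7: input=4 -> V=0 FIRE
t=8: input=2 -> V=12
t=9: input=2 -> V=0 FIRE
t=10: input=2 -> V=12
t=11: input=3 -> V=0 FIRE
t=12: input=3 -> V=0 FIRE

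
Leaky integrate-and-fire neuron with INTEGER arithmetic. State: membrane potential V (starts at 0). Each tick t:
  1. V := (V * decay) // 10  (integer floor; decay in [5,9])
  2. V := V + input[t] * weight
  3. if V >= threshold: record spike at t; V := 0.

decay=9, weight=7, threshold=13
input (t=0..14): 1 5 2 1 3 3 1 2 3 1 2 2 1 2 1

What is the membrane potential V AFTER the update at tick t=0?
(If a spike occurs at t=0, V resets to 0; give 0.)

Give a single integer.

Answer: 7

Derivation:
t=0: input=1 -> V=7
t=1: input=5 -> V=0 FIRE
t=2: input=2 -> V=0 FIRE
t=3: input=1 -> V=7
t=4: input=3 -> V=0 FIRE
t=5: input=3 -> V=0 FIRE
t=6: input=1 -> V=7
t=7: input=2 -> V=0 FIRE
t=8: input=3 -> V=0 FIRE
t=9: input=1 -> V=7
t=10: input=2 -> V=0 FIRE
t=11: input=2 -> V=0 FIRE
t=12: input=1 -> V=7
t=13: input=2 -> V=0 FIRE
t=14: input=1 -> V=7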